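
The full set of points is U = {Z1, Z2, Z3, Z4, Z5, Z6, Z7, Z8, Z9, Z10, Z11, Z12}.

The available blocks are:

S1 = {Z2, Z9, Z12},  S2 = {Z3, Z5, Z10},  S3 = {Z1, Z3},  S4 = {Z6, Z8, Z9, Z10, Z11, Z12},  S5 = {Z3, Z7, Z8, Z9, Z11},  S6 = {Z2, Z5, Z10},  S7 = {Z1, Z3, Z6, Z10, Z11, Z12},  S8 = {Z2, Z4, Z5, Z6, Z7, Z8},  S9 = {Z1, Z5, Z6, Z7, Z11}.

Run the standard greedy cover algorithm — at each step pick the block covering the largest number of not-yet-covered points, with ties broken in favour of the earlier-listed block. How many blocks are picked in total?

Greedy: pick S4 (covers 6 new) → pick S8 (covers 4 new) → pick S3 (covers 2 new). Total picks: 3.

3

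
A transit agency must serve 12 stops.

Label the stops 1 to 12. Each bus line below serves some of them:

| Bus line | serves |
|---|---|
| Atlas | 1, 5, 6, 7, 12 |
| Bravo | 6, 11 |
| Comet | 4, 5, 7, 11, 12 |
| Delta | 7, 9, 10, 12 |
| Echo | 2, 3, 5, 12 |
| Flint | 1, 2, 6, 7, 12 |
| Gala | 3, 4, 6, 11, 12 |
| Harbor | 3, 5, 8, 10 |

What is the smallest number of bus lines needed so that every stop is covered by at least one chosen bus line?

4

Take {Comet, Delta, Flint, Harbor}. Their union is {1, 2, 3, 4, 5, 6, 7, 8, 9, 10, 11, 12}, which is all 12 stops.
No 3 of the 8 bus lines cover everything (all 56 combinations miss at least one stop), so 4 is optimal.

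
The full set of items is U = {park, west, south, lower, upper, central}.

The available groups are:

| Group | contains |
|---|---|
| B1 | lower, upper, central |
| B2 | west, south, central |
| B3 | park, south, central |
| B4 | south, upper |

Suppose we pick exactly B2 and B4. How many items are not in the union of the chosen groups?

Union of B2, B4 = {west, south, upper, central}.
Not covered: park, lower — 2 items.

2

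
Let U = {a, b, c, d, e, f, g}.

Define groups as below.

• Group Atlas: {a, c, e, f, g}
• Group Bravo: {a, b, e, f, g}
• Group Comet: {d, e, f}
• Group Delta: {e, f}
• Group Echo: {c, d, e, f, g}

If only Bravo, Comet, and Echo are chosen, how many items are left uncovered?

Union of Bravo, Comet, Echo = {a, b, c, d, e, f, g} — that's every item, so 0 are uncovered.

0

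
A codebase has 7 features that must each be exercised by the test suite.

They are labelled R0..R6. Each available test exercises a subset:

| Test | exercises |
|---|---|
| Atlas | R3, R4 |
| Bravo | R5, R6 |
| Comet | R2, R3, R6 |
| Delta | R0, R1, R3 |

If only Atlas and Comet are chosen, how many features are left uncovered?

Union of Atlas, Comet = {R2, R3, R4, R6}.
Not covered: R0, R1, R5 — 3 features.

3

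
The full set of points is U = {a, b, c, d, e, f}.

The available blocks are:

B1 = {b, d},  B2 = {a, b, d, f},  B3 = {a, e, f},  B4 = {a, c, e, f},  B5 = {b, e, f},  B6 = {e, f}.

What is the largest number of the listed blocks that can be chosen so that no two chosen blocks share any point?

2

B1, B3 are pairwise disjoint (B1={b,d}; B3={a,e,f}).
Every remaining block overlaps one of these, and no 3 of the listed blocks are pairwise disjoint, so 2 is the maximum.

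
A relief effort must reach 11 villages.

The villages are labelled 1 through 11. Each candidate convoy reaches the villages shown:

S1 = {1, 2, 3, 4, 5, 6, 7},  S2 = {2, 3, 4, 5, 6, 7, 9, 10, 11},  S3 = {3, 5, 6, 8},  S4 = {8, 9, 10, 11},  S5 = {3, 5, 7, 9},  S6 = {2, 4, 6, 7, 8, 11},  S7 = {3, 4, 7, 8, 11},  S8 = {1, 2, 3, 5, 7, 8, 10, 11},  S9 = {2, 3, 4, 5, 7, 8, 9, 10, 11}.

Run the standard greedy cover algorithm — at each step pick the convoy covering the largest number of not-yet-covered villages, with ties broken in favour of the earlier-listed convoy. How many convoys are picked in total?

2

Greedy: pick S2 (covers 9 new) → pick S8 (covers 2 new). Total picks: 2.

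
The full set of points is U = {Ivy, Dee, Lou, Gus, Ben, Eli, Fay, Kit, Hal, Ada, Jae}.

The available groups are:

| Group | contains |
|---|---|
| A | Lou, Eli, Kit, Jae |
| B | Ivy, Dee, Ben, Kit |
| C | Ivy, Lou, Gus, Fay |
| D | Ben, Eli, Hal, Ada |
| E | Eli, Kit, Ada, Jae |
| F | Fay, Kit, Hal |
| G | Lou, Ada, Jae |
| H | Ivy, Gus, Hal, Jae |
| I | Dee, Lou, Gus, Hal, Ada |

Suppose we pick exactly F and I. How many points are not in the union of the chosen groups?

4

Union of F, I = {Dee, Lou, Gus, Fay, Kit, Hal, Ada}.
Not covered: Ivy, Ben, Eli, Jae — 4 points.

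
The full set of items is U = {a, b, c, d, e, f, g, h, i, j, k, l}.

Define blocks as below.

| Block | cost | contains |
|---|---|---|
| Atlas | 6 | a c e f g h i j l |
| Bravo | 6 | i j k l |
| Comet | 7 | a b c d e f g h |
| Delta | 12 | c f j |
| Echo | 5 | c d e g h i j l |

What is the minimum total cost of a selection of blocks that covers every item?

13

Bravo, Comet together cover every item (Bravo ∪ Comet = {a, b, c, d, e, f, g, h, i, j, k, l}); total cost 6 + 7 = 13.
The greedy pick Echo, Comet, Bravo costs 18; no covering selection beats 13.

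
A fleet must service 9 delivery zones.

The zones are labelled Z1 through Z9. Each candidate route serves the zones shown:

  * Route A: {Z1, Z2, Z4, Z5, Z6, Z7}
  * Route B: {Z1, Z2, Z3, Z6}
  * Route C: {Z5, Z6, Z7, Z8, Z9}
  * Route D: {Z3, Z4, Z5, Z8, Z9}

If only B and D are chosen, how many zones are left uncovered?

1

Union of B, D = {Z1, Z2, Z3, Z4, Z5, Z6, Z8, Z9}.
Not covered: Z7 — 1 zone.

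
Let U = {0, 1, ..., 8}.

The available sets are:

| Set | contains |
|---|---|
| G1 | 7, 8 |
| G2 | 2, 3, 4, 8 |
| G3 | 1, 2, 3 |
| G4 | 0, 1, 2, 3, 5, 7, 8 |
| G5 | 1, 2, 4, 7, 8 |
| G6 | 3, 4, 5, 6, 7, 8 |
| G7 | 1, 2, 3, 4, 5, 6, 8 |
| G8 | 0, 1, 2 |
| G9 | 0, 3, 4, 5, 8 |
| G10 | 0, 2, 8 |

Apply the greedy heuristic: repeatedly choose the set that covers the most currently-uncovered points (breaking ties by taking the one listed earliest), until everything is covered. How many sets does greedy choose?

2

Greedy: pick G4 (covers 7 new) → pick G6 (covers 2 new). Total picks: 2.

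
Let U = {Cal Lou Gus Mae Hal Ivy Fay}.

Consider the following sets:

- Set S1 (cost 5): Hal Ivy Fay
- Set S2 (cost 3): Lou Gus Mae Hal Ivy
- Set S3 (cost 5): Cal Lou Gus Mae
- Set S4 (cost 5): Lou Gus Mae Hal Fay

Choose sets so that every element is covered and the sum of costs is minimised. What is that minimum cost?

S1, S3 together cover every element (S1 ∪ S3 = {Cal, Lou, Gus, Mae, Hal, Ivy, Fay}); total cost 5 + 5 = 10.
The greedy pick S2, S1, S3 costs 13; no covering selection beats 10.

10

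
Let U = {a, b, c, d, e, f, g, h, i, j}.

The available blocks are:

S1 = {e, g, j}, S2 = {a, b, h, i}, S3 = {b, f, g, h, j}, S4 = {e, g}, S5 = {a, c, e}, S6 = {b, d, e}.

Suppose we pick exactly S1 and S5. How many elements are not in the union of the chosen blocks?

5

Union of S1, S5 = {a, c, e, g, j}.
Not covered: b, d, f, h, i — 5 elements.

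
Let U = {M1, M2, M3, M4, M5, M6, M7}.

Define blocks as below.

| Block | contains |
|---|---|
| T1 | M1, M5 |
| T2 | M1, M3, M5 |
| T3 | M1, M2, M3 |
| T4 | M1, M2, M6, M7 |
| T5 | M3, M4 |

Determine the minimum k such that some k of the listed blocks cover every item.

T2, T4, and T5 cover everything between them: the union {M1, M2, M3, M4, M5, M6, M7} is all of U.
Only T5 contains M4, so T5 is forced; the remaining 5 items need at least 2 more blocks (each remaining block adds at most 4) — so at least 3 blocks are needed, and 3 is optimal.

3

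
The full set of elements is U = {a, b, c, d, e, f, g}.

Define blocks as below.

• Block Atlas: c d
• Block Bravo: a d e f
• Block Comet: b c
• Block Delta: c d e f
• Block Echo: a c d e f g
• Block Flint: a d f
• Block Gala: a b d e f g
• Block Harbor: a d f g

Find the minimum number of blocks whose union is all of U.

2

Delta and Gala together: Delta ∪ Gala = {a, b, c, d, e, f, g} — every element is covered.
No single block has all 7 elements (the largest, Echo, has 6), so 2 is optimal.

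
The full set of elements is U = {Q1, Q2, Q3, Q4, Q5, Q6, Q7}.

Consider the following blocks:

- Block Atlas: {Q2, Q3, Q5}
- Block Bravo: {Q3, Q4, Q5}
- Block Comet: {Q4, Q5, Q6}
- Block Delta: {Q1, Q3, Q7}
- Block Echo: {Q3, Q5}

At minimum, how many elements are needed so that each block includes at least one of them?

H = {Q3, Q6} meets every block (each contains at least one member of H), and |H| = 2.
The blocks Comet, Delta are pairwise disjoint, so any hitting set needs a separate element for each — at least 2. Hence 2 is optimal.

2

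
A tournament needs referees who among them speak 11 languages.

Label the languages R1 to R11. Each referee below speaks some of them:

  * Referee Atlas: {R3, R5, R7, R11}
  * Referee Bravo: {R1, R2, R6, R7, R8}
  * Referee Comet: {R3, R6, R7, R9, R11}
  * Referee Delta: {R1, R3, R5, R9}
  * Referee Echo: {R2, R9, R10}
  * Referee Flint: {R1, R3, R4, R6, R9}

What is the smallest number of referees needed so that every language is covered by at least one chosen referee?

Take {Atlas, Bravo, Echo, Flint}. Their union is {R1, R2, R3, R4, R5, R6, R7, R8, R9, R10, R11}, which is all 11 languages.
No 3 of the 6 referees cover everything (all 20 combinations miss at least one language), so 4 is optimal.

4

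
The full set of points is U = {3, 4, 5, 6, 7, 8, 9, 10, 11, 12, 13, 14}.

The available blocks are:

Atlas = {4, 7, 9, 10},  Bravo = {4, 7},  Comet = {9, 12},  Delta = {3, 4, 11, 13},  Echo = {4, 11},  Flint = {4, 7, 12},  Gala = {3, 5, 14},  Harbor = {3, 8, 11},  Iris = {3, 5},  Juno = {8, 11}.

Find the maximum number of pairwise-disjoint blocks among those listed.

4

Bravo, Comet, Iris, Juno are pairwise disjoint (Bravo={4,7}; Comet={9,12}; Iris={3,5}; Juno={8,11}).
Every remaining block overlaps one of these, and no 5 of the listed blocks are pairwise disjoint, so 4 is the maximum.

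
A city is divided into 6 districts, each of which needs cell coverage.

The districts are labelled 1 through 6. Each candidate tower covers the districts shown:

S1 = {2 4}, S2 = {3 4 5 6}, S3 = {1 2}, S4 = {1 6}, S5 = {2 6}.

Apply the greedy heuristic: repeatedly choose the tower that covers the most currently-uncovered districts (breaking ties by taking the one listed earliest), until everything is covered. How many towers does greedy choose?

2

Greedy: pick S2 (covers 4 new) → pick S3 (covers 2 new). Total picks: 2.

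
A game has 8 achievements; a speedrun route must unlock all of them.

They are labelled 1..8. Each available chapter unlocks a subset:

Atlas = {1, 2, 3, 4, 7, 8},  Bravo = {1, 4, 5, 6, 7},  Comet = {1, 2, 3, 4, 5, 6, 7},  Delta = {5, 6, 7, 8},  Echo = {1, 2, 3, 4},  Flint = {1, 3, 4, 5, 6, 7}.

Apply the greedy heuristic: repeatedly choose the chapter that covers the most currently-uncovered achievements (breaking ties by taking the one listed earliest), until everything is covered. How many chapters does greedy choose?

Greedy: pick Comet (covers 7 new) → pick Atlas (covers 1 new). Total picks: 2.

2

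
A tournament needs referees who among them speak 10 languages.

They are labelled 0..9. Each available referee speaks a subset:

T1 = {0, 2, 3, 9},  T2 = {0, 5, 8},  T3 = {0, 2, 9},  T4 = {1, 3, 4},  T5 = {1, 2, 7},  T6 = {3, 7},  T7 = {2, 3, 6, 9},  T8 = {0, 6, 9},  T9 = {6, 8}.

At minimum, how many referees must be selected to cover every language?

Take {T2, T4, T5, T8}. Their union is {0, 1, 2, 3, 4, 5, 6, 7, 8, 9}, which is all 10 languages.
Only T4 contains 4, so T4 is forced; the remaining 7 languages need at least 3 more referees (each remaining referee adds at most 3) — so at least 4 referees are needed, and 4 is optimal.

4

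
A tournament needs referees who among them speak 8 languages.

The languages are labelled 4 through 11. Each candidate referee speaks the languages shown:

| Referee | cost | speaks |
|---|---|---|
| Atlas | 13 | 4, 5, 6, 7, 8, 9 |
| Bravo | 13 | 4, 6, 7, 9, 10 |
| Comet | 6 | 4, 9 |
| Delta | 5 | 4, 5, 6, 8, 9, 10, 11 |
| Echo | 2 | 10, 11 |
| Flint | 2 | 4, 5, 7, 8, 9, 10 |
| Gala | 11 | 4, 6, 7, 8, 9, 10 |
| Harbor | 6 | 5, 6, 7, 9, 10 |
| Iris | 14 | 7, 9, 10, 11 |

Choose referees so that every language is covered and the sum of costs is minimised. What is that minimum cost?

7

Delta, Flint together cover every language (Delta ∪ Flint = {4, 5, 6, 7, 8, 9, 10, 11}); total cost 5 + 2 = 7.
The greedy pick Flint, Echo, Delta costs 9; no covering selection beats 7.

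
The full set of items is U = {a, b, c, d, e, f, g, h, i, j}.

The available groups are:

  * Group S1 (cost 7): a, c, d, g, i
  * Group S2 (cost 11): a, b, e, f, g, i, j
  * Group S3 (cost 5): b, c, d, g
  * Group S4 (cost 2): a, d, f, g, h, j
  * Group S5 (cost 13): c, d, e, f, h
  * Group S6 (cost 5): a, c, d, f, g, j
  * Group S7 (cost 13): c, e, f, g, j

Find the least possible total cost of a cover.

18

S2, S4, S6 together cover every item (S2 ∪ S4 ∪ S6 = {a, b, c, d, e, f, g, h, i, j}); total cost 11 + 2 + 5 = 18.
No covering selection has total cost below 18.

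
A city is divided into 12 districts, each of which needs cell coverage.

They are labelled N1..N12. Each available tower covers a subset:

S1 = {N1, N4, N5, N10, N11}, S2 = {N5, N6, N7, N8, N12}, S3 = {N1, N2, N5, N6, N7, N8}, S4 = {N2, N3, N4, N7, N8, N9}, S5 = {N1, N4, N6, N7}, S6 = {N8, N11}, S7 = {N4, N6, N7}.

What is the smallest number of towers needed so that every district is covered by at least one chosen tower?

Take {S1, S2, S4}. Their union is {N1, N2, N3, N4, N5, N6, N7, N8, N9, N10, N11, N12}, which is all 12 districts.
Only S4 contains N3, so S4 is forced; the remaining 6 districts need at least 2 more towers (each remaining tower adds at most 4) — so at least 3 towers are needed, and 3 is optimal.

3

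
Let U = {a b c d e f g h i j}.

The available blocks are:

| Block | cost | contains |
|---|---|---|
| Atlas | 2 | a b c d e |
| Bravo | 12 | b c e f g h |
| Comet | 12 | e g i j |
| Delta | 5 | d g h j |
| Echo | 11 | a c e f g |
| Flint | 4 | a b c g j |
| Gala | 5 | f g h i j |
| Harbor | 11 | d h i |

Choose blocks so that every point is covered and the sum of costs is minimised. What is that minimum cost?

Atlas, Gala together cover every point (Atlas ∪ Gala = {a, b, c, d, e, f, g, h, i, j}); total cost 2 + 5 = 7.
No covering selection has total cost below 7.

7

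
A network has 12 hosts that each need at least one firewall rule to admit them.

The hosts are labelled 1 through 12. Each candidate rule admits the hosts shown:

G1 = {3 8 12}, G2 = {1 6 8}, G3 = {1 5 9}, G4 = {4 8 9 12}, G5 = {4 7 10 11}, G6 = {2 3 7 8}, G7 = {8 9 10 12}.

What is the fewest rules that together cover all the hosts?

5

Take {G2, G3, G5, G6, G7}. Their union is {1, 2, 3, 4, 5, 6, 7, 8, 9, 10, 11, 12}, which is all 12 hosts.
No 4 of the 7 rules cover everything (all 35 combinations miss at least one host), so 5 is optimal.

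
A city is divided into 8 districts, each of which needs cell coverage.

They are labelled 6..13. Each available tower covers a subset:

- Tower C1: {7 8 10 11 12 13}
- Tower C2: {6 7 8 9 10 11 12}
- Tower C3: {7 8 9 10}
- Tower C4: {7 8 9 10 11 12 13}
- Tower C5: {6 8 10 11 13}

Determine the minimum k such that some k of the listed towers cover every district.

2

Take {C4, C5}. Their union is {6, 7, 8, 9, 10, 11, 12, 13}, which is all 8 districts.
No single tower has all 8 districts (the largest, C2, has 7), so 2 is optimal.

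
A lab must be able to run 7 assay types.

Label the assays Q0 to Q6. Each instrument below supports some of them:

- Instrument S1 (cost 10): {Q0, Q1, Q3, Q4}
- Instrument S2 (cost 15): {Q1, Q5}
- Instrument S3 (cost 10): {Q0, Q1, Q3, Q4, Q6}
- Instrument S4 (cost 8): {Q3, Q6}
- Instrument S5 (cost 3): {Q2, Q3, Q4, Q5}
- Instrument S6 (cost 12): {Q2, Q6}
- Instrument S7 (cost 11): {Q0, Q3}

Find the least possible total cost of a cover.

S3, S5 together cover every assay (S3 ∪ S5 = {Q0, Q1, Q2, Q3, Q4, Q5, Q6}); total cost 10 + 3 = 13.
No covering selection has total cost below 13.

13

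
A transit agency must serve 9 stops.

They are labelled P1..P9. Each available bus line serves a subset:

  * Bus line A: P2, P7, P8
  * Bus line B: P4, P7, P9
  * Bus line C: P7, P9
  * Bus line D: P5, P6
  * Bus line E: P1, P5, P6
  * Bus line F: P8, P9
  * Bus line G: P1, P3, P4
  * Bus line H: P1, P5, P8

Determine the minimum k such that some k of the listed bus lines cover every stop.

A and E and F and G together: A ∪ E ∪ F ∪ G = {P1, P2, P3, P4, P5, P6, P7, P8, P9} — every stop is covered.
No 3 of the 8 bus lines cover everything (all 56 combinations miss at least one stop), so 4 is optimal.

4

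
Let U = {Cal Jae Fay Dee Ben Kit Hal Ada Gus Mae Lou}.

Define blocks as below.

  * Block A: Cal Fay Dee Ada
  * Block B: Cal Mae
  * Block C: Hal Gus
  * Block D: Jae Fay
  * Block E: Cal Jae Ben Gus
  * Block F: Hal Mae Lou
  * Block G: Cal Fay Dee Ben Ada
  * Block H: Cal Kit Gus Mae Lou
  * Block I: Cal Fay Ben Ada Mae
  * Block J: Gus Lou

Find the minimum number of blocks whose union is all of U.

Take {E, F, G, H}. Their union is {Cal, Jae, Fay, Dee, Ben, Kit, Hal, Ada, Gus, Mae, Lou}, which is all 11 elements.
No 3 of the 10 blocks cover everything (all 120 combinations miss at least one element), so 4 is optimal.

4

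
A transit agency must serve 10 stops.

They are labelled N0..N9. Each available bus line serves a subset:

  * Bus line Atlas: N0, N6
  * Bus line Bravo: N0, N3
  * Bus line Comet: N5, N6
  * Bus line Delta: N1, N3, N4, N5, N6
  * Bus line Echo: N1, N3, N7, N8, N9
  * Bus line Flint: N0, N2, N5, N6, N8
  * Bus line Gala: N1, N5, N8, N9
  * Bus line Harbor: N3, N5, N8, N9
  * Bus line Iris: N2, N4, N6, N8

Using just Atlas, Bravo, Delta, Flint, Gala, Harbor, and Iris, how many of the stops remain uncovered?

Union of Atlas, Bravo, Delta, Flint, Gala, Harbor, Iris = {N0, N1, N2, N3, N4, N5, N6, N8, N9}.
Not covered: N7 — 1 stop.

1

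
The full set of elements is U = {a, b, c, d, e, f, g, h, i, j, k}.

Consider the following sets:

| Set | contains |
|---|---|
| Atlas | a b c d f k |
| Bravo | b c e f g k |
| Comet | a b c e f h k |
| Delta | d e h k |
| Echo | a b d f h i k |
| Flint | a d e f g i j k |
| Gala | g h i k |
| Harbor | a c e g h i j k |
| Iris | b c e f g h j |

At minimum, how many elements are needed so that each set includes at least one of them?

2

The 2 elements {j, k} hit every set.
No single element lies in every set, so at least 2 are needed and 2 is optimal.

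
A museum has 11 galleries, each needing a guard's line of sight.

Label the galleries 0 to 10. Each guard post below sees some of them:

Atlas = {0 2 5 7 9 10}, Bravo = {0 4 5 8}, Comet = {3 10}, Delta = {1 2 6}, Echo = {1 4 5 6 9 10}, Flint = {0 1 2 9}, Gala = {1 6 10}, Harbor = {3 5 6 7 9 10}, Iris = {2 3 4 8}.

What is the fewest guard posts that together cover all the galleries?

3

Atlas and Delta and Iris together: Atlas ∪ Delta ∪ Iris = {0, 1, 2, 3, 4, 5, 6, 7, 8, 9, 10} — every gallery is covered.
No 2 of the 9 guard posts cover everything (all 36 combinations miss at least one gallery), so 3 is optimal.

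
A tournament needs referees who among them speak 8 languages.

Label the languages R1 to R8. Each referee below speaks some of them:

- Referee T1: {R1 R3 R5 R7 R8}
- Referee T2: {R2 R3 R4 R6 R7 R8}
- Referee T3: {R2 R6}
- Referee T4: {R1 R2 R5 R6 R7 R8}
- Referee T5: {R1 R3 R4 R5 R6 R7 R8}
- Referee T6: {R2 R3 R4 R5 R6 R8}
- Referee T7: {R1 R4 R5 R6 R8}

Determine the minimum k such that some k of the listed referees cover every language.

T3 and T5 together: T3 ∪ T5 = {R1, R2, R3, R4, R5, R6, R7, R8} — every language is covered.
No single referee has all 8 languages (the largest, T5, has 7), so 2 is optimal.

2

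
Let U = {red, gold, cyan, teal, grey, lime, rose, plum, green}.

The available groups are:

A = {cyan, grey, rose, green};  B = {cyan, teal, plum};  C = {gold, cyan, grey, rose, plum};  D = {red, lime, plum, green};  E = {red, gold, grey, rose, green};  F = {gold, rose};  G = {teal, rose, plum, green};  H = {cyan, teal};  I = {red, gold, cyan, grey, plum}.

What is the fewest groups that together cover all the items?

3

D and G and I together: D ∪ G ∪ I = {red, gold, cyan, teal, grey, lime, rose, plum, green} — every item is covered.
Only D contains lime, so D is forced; the remaining 5 items need at least 2 more groups (each remaining group adds at most 4) — so at least 3 groups are needed, and 3 is optimal.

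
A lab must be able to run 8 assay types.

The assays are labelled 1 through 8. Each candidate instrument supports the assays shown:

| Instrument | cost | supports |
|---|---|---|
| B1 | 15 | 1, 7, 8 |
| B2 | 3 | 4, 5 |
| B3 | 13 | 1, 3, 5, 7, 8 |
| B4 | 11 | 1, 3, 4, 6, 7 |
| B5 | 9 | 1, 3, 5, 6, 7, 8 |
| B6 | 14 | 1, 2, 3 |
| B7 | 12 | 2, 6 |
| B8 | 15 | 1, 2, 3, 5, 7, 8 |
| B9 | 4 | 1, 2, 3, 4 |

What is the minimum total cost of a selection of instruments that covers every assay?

13

B5, B9 together cover every assay (B5 ∪ B9 = {1, 2, 3, 4, 5, 6, 7, 8}); total cost 9 + 4 = 13.
No covering selection has total cost below 13.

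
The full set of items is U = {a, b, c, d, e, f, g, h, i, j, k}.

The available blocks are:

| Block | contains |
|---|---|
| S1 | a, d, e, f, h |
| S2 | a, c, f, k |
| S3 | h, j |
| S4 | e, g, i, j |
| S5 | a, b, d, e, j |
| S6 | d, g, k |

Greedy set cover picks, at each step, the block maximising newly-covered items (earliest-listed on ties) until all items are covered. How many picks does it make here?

4

Greedy: pick S1 (covers 5 new) → pick S4 (covers 3 new) → pick S2 (covers 2 new) → pick S5 (covers 1 new). Total picks: 4.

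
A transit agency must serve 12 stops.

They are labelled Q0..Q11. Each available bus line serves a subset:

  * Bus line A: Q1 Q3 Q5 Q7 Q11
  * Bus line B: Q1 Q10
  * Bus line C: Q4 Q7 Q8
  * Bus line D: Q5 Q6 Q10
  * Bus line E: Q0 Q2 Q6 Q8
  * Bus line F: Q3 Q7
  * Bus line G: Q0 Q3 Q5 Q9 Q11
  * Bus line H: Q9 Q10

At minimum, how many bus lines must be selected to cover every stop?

4

B and C and E and G together: B ∪ C ∪ E ∪ G = {Q0, Q1, Q2, Q3, Q4, Q5, Q6, Q7, Q8, Q9, Q10, Q11} — every stop is covered.
No 3 of the 8 bus lines cover everything (all 56 combinations miss at least one stop), so 4 is optimal.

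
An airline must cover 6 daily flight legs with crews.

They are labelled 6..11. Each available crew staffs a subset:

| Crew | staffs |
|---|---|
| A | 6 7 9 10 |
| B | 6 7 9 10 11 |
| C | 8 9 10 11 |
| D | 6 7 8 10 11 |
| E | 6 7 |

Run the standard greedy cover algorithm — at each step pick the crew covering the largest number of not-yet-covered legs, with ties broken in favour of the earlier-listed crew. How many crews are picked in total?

Greedy: pick B (covers 5 new) → pick C (covers 1 new). Total picks: 2.

2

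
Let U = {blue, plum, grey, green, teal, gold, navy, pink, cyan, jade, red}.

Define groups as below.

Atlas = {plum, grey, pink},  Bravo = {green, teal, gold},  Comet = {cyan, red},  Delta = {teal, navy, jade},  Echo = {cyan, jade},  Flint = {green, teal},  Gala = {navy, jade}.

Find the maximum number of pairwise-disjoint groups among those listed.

Atlas, Comet, Flint, Gala are pairwise disjoint (Atlas={plum,grey,pink}; Comet={cyan,red}; Flint={green,teal}; Gala={navy,jade}).
Every remaining group overlaps one of these, and no 5 of the listed groups are pairwise disjoint, so 4 is the maximum.

4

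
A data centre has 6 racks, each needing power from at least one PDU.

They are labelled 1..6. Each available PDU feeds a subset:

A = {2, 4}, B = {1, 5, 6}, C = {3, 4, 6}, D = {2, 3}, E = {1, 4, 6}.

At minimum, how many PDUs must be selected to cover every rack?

A and B and C together: A ∪ B ∪ C = {1, 2, 3, 4, 5, 6} — every rack is covered.
Only B contains 5, so B is forced; the remaining 3 racks need at least 2 more PDUs (each remaining PDU adds at most 2) — so at least 3 PDUs are needed, and 3 is optimal.

3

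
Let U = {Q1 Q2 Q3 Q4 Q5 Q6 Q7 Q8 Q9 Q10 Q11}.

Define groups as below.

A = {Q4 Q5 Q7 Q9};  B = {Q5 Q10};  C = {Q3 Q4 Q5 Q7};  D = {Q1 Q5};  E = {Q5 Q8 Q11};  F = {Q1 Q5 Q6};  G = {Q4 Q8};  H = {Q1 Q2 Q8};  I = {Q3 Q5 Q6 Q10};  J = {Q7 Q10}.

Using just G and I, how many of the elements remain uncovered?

5

Union of G, I = {Q3, Q4, Q5, Q6, Q8, Q10}.
Not covered: Q1, Q2, Q7, Q9, Q11 — 5 elements.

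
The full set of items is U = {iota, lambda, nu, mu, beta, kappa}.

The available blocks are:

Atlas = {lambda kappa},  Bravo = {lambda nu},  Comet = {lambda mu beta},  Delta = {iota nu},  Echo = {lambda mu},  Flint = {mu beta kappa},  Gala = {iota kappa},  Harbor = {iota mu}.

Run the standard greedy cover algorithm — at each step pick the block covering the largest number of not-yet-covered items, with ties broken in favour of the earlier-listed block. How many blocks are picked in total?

Greedy: pick Comet (covers 3 new) → pick Delta (covers 2 new) → pick Atlas (covers 1 new). Total picks: 3.

3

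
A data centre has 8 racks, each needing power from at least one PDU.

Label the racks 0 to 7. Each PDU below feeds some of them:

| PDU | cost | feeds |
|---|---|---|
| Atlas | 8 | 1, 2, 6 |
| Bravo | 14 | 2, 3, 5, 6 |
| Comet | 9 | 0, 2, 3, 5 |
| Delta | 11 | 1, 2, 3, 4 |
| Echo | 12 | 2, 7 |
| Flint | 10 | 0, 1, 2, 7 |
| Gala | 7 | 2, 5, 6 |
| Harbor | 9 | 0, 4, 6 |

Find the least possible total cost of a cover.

Comet, Flint, Harbor together cover every rack (Comet ∪ Flint ∪ Harbor = {0, 1, 2, 3, 4, 5, 6, 7}); total cost 9 + 10 + 9 = 28.
The greedy pick Comet, Atlas, Harbor, Flint costs 36; no covering selection beats 28.

28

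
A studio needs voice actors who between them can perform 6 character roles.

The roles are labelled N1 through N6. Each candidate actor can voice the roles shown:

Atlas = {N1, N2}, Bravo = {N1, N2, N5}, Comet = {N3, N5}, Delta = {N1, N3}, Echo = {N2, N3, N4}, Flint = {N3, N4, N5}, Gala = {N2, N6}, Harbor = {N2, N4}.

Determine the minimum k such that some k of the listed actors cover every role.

Take {Atlas, Flint, Gala}. Their union is {N1, N2, N3, N4, N5, N6}, which is all 6 roles.
Only Gala contains N6, so Gala is forced; the remaining 4 roles need at least 2 more actors (each remaining actor adds at most 3) — so at least 3 actors are needed, and 3 is optimal.

3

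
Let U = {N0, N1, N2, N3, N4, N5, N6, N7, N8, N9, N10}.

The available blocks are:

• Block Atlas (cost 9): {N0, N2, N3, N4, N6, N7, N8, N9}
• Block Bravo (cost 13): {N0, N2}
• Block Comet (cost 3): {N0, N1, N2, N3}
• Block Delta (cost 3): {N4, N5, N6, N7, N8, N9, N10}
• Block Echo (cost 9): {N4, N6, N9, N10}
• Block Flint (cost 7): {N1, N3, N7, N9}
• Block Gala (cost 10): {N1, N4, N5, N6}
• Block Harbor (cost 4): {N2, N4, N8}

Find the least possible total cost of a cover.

Comet, Delta together cover every point (Comet ∪ Delta = {N0, N1, N2, N3, N4, N5, N6, N7, N8, N9, N10}); total cost 3 + 3 = 6.
No covering selection has total cost below 6.

6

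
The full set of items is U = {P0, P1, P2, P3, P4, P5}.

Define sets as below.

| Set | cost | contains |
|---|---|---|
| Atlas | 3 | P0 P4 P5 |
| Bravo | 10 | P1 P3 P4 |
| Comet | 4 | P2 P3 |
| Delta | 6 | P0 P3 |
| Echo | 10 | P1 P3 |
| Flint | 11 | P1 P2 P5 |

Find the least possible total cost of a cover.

Atlas, Comet, Echo together cover every item (Atlas ∪ Comet ∪ Echo = {P0, P1, P2, P3, P4, P5}); total cost 3 + 4 + 10 = 17.
No covering selection has total cost below 17.

17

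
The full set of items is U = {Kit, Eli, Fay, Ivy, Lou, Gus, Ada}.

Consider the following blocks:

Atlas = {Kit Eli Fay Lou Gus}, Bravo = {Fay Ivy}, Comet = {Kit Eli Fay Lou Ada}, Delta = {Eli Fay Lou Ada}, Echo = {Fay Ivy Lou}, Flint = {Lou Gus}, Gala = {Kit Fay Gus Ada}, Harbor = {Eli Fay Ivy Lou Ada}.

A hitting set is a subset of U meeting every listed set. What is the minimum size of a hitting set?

2

Take H = {Fay, Lou}. Each listed block contains at least one of these, so H is a hitting set of size 2.
The blocks Bravo, Flint are pairwise disjoint, so any hitting set needs a separate item for each — at least 2. Hence 2 is optimal.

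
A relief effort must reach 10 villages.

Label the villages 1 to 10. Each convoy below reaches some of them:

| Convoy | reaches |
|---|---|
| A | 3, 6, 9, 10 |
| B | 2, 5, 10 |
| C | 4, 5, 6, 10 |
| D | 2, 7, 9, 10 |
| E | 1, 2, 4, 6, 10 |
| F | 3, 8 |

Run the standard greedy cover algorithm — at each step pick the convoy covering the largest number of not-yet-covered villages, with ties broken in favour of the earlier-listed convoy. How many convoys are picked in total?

5

Greedy: pick E (covers 5 new) → pick A (covers 2 new) → pick B (covers 1 new) → pick D (covers 1 new) → pick F (covers 1 new). Total picks: 5.
(The true minimum cover uses only 4 convoys, so greedy is not optimal here.)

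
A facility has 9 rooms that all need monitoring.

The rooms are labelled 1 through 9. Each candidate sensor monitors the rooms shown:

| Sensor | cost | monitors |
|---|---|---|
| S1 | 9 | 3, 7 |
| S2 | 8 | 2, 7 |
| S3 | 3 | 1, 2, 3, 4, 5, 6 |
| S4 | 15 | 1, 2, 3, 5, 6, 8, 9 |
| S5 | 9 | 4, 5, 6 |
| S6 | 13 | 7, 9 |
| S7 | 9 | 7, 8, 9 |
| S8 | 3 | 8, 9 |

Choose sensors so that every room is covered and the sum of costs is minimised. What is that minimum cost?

12

S3, S7 together cover every room (S3 ∪ S7 = {1, 2, 3, 4, 5, 6, 7, 8, 9}); total cost 3 + 9 = 12.
The greedy pick S3, S8, S2 costs 14; no covering selection beats 12.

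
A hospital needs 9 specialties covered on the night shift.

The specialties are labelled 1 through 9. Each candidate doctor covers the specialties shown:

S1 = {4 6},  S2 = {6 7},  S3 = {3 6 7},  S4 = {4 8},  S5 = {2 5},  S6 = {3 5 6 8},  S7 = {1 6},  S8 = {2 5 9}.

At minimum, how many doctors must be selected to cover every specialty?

Take {S3, S4, S7, S8}. Their union is {1, 2, 3, 4, 5, 6, 7, 8, 9}, which is all 9 specialties.
Only S7 contains 1, so S7 is forced; the remaining 7 specialties need at least 3 more doctors (each remaining doctor adds at most 3) — so at least 4 doctors are needed, and 4 is optimal.

4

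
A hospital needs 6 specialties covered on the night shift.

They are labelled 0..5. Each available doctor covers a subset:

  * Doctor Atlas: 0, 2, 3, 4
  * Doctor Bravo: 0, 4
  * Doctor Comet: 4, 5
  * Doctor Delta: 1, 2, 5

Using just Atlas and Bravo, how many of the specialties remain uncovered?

2

Union of Atlas, Bravo = {0, 2, 3, 4}.
Not covered: 1, 5 — 2 specialties.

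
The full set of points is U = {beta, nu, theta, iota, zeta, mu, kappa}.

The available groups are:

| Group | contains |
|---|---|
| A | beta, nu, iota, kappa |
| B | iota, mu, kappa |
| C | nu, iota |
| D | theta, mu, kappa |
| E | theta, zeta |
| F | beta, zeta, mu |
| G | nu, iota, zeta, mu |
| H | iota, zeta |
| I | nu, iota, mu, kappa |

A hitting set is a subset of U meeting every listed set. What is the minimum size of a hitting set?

3

T = {iota, zeta, kappa} meets every group (each contains at least one member of T), and |T| = 3.
No choice of 2 points meets every group, so 3 is the minimum.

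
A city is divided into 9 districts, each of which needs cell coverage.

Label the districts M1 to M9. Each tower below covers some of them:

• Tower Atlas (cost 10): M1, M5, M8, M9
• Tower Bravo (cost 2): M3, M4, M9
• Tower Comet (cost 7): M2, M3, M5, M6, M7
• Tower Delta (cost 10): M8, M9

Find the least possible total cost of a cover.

19

Atlas, Bravo, Comet together cover every district (Atlas ∪ Bravo ∪ Comet = {M1, M2, M3, M4, M5, M6, M7, M8, M9}); total cost 10 + 2 + 7 = 19.
No covering selection has total cost below 19.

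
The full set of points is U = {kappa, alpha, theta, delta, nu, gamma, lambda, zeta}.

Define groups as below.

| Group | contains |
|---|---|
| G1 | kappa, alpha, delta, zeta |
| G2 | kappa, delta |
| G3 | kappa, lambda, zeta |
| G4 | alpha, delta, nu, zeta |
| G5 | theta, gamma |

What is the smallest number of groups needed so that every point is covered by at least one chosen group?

3

Take {G3, G4, G5}. Their union is {kappa, alpha, theta, delta, nu, gamma, lambda, zeta}, which is all 8 points.
Only G5 contains theta, so G5 is forced; the remaining 6 points need at least 2 more groups (each remaining group adds at most 4) — so at least 3 groups are needed, and 3 is optimal.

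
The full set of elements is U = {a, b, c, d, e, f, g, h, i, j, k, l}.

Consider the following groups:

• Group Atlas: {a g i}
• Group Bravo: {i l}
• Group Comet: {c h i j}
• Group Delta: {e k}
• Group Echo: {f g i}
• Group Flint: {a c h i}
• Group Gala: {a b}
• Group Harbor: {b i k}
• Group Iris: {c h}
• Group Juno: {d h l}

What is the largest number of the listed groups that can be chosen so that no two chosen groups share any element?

Bravo, Delta, Gala, Iris are pairwise disjoint (Bravo={i,l}; Delta={e,k}; Gala={a,b}; Iris={c,h}).
Every remaining group overlaps one of these, and no 5 of the listed groups are pairwise disjoint, so 4 is the maximum.

4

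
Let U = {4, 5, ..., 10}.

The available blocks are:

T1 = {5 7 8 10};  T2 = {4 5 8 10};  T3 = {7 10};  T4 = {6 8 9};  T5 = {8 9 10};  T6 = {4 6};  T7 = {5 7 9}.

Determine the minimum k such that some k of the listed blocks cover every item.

3

Take {T2, T4, T7}. Their union is {4, 5, 6, 7, 8, 9, 10}, which is all 7 items.
No 2 of the 7 blocks cover everything (all 21 combinations miss at least one item), so 3 is optimal.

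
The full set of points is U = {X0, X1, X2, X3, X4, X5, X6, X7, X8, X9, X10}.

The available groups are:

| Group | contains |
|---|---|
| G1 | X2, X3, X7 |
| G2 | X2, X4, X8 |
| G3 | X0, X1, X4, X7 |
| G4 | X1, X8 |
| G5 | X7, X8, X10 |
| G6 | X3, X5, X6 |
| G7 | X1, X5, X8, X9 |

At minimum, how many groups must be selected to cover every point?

5

G2, G3, G5, G6, and G7 cover everything between them: the union {X0, X1, X2, X3, X4, X5, X6, X7, X8, X9, X10} is all of U.
No 4 of the 7 groups cover everything (all 35 combinations miss at least one point), so 5 is optimal.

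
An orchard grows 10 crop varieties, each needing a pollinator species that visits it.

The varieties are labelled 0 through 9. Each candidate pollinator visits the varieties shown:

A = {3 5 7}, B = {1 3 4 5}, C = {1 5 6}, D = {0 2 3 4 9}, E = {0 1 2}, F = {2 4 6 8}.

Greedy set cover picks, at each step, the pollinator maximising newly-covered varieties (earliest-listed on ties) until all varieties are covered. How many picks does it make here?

Greedy: pick D (covers 5 new) → pick C (covers 3 new) → pick A (covers 1 new) → pick F (covers 1 new). Total picks: 4.

4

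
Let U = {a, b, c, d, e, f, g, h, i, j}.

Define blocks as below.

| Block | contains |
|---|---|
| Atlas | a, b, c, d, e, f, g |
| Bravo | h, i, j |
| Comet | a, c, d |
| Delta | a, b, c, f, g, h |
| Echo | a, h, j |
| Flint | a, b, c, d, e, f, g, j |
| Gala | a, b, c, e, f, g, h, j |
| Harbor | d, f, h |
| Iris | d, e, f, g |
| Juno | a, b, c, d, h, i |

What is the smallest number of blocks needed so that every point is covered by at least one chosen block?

2

Take {Bravo, Flint}. Their union is {a, b, c, d, e, f, g, h, i, j}, which is all 10 points.
No single block has all 10 points (the largest, Flint, has 8), so 2 is optimal.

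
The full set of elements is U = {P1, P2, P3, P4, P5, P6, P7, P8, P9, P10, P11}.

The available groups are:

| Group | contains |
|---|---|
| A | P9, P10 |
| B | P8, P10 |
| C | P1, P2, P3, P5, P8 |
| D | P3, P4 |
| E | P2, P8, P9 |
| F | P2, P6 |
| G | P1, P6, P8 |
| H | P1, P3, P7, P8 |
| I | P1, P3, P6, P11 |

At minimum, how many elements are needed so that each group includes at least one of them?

T = {P1, P2, P3, P10} meets every group (each contains at least one member of T), and |T| = 4.
No choice of 3 elements meets every group, so 4 is the minimum.

4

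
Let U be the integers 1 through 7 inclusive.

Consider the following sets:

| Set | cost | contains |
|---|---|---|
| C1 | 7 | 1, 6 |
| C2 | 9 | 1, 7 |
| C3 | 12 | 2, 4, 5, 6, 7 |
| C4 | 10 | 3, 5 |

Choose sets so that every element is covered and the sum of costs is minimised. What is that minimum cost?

C1, C3, C4 together cover every element (C1 ∪ C3 ∪ C4 = {1, 2, 3, 4, 5, 6, 7}); total cost 7 + 12 + 10 = 29.
No covering selection has total cost below 29.

29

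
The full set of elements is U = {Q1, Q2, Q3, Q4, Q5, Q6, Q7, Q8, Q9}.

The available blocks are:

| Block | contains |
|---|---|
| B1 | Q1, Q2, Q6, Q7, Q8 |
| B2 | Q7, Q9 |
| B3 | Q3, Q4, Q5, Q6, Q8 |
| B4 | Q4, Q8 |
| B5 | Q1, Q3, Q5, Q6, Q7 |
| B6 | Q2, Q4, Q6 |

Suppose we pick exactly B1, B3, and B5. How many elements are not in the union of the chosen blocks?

1

Union of B1, B3, B5 = {Q1, Q2, Q3, Q4, Q5, Q6, Q7, Q8}.
Not covered: Q9 — 1 element.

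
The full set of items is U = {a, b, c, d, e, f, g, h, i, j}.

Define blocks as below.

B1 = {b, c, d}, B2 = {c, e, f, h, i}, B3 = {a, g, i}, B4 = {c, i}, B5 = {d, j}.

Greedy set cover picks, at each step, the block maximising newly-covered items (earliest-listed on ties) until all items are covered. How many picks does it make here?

4

Greedy: pick B2 (covers 5 new) → pick B1 (covers 2 new) → pick B3 (covers 2 new) → pick B5 (covers 1 new). Total picks: 4.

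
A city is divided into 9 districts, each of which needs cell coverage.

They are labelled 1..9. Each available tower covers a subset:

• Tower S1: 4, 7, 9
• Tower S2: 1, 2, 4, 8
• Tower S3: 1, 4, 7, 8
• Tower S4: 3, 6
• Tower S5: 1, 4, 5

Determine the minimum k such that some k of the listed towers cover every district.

4

S1 and S2 and S4 and S5 together: S1 ∪ S2 ∪ S4 ∪ S5 = {1, 2, 3, 4, 5, 6, 7, 8, 9} — every district is covered.
Only S2 contains 2, so S2 is forced; the remaining 5 districts need at least 3 more towers (each remaining tower adds at most 2) — so at least 4 towers are needed, and 4 is optimal.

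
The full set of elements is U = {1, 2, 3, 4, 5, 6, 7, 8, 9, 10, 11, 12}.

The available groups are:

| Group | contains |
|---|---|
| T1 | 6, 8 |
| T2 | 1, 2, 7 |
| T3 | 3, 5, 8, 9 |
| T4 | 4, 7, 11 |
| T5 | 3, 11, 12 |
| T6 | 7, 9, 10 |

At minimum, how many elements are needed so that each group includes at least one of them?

H = {3, 6, 7} meets every group (each contains at least one member of H), and |H| = 3.
The groups T1, T5, T6 are pairwise disjoint, so any hitting set needs a separate element for each — at least 3. Hence 3 is optimal.

3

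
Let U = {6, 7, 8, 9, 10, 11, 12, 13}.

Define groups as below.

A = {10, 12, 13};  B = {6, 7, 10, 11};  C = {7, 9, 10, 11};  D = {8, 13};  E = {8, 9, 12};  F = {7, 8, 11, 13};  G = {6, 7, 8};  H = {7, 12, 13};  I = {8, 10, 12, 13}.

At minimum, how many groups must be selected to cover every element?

Take {A, B, E}. Their union is {6, 7, 8, 9, 10, 11, 12, 13}, which is all 8 elements.
No 2 of the 9 groups cover everything (all 36 combinations miss at least one element), so 3 is optimal.

3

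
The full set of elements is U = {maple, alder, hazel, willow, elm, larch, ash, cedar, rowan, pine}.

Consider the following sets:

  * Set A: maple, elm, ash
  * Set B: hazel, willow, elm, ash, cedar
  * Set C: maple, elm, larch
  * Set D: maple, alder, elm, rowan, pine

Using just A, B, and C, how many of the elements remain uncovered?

Union of A, B, C = {maple, hazel, willow, elm, larch, ash, cedar}.
Not covered: alder, rowan, pine — 3 elements.

3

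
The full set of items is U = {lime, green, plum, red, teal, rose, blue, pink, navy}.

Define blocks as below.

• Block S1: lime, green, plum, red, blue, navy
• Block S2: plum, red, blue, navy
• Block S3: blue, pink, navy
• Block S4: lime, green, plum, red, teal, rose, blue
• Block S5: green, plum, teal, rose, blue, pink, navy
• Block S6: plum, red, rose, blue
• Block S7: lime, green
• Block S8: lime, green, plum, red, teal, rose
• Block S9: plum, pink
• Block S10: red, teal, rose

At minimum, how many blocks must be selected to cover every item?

S3 and S8 together: S3 ∪ S8 = {lime, green, plum, red, teal, rose, blue, pink, navy} — every item is covered.
No single block has all 9 items (the largest, S4, has 7), so 2 is optimal.

2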